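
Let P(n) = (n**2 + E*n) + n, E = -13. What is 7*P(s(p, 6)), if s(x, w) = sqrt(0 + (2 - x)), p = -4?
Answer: 42 - 84*sqrt(6) ≈ -163.76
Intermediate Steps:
s(x, w) = sqrt(2 - x)
P(n) = n**2 - 12*n (P(n) = (n**2 - 13*n) + n = n**2 - 12*n)
7*P(s(p, 6)) = 7*(sqrt(2 - 1*(-4))*(-12 + sqrt(2 - 1*(-4)))) = 7*(sqrt(2 + 4)*(-12 + sqrt(2 + 4))) = 7*(sqrt(6)*(-12 + sqrt(6))) = 7*sqrt(6)*(-12 + sqrt(6))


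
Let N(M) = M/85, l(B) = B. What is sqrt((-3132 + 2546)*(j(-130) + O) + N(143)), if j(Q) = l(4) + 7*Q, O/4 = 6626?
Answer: 3*I*sqrt(12042008905)/85 ≈ 3873.0*I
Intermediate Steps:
O = 26504 (O = 4*6626 = 26504)
j(Q) = 4 + 7*Q
N(M) = M/85 (N(M) = M*(1/85) = M/85)
sqrt((-3132 + 2546)*(j(-130) + O) + N(143)) = sqrt((-3132 + 2546)*((4 + 7*(-130)) + 26504) + (1/85)*143) = sqrt(-586*((4 - 910) + 26504) + 143/85) = sqrt(-586*(-906 + 26504) + 143/85) = sqrt(-586*25598 + 143/85) = sqrt(-15000428 + 143/85) = sqrt(-1275036237/85) = 3*I*sqrt(12042008905)/85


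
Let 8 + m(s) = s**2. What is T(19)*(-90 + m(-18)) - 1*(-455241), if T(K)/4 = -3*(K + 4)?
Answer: 392865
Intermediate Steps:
T(K) = -48 - 12*K (T(K) = 4*(-3*(K + 4)) = 4*(-3*(4 + K)) = 4*(-12 - 3*K) = -48 - 12*K)
m(s) = -8 + s**2
T(19)*(-90 + m(-18)) - 1*(-455241) = (-48 - 12*19)*(-90 + (-8 + (-18)**2)) - 1*(-455241) = (-48 - 228)*(-90 + (-8 + 324)) + 455241 = -276*(-90 + 316) + 455241 = -276*226 + 455241 = -62376 + 455241 = 392865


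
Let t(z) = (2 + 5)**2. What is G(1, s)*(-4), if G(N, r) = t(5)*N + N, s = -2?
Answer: -200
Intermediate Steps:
t(z) = 49 (t(z) = 7**2 = 49)
G(N, r) = 50*N (G(N, r) = 49*N + N = 50*N)
G(1, s)*(-4) = (50*1)*(-4) = 50*(-4) = -200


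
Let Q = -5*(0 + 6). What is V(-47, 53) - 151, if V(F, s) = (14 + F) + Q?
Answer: -214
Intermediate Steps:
Q = -30 (Q = -5*6 = -30)
V(F, s) = -16 + F (V(F, s) = (14 + F) - 30 = -16 + F)
V(-47, 53) - 151 = (-16 - 47) - 151 = -63 - 151 = -214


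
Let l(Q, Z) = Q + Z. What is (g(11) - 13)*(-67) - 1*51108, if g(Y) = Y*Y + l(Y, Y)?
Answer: -59818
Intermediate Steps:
g(Y) = Y**2 + 2*Y (g(Y) = Y*Y + (Y + Y) = Y**2 + 2*Y)
(g(11) - 13)*(-67) - 1*51108 = (11*(2 + 11) - 13)*(-67) - 1*51108 = (11*13 - 13)*(-67) - 51108 = (143 - 13)*(-67) - 51108 = 130*(-67) - 51108 = -8710 - 51108 = -59818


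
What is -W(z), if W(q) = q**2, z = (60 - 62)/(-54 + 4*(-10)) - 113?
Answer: -28196100/2209 ≈ -12764.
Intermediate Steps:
z = -5310/47 (z = -2/(-54 - 40) - 113 = -2/(-94) - 113 = -2*(-1/94) - 113 = 1/47 - 113 = -5310/47 ≈ -112.98)
-W(z) = -(-5310/47)**2 = -1*28196100/2209 = -28196100/2209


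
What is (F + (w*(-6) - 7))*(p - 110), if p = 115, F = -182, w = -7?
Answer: -735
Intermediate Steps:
(F + (w*(-6) - 7))*(p - 110) = (-182 + (-7*(-6) - 7))*(115 - 110) = (-182 + (42 - 7))*5 = (-182 + 35)*5 = -147*5 = -735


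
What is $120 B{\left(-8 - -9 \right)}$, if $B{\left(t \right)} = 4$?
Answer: $480$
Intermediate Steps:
$120 B{\left(-8 - -9 \right)} = 120 \cdot 4 = 480$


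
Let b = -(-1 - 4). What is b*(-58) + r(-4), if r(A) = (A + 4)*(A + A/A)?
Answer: -290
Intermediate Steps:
r(A) = (1 + A)*(4 + A) (r(A) = (4 + A)*(A + 1) = (4 + A)*(1 + A) = (1 + A)*(4 + A))
b = 5 (b = -1*(-5) = 5)
b*(-58) + r(-4) = 5*(-58) + (4 + (-4)² + 5*(-4)) = -290 + (4 + 16 - 20) = -290 + 0 = -290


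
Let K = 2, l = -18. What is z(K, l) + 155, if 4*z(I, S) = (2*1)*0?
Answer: 155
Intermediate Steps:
z(I, S) = 0 (z(I, S) = ((2*1)*0)/4 = (2*0)/4 = (¼)*0 = 0)
z(K, l) + 155 = 0 + 155 = 155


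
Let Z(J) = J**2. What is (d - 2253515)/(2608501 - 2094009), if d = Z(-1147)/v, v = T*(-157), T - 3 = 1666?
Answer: -147624152901/33703470559 ≈ -4.3801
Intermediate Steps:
T = 1669 (T = 3 + 1666 = 1669)
v = -262033 (v = 1669*(-157) = -262033)
d = -1315609/262033 (d = (-1147)**2/(-262033) = 1315609*(-1/262033) = -1315609/262033 ≈ -5.0208)
(d - 2253515)/(2608501 - 2094009) = (-1315609/262033 - 2253515)/(2608501 - 2094009) = -590496611604/262033/514492 = -590496611604/262033*1/514492 = -147624152901/33703470559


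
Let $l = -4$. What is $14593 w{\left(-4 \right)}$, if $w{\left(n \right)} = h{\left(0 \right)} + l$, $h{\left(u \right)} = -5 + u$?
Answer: $-131337$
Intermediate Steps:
$w{\left(n \right)} = -9$ ($w{\left(n \right)} = \left(-5 + 0\right) - 4 = -5 - 4 = -9$)
$14593 w{\left(-4 \right)} = 14593 \left(-9\right) = -131337$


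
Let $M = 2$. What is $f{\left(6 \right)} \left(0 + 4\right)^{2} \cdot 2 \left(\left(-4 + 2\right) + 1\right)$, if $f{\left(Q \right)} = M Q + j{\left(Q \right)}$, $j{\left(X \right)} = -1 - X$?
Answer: $-160$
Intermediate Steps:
$f{\left(Q \right)} = -1 + Q$ ($f{\left(Q \right)} = 2 Q - \left(1 + Q\right) = -1 + Q$)
$f{\left(6 \right)} \left(0 + 4\right)^{2} \cdot 2 \left(\left(-4 + 2\right) + 1\right) = \left(-1 + 6\right) \left(0 + 4\right)^{2} \cdot 2 \left(\left(-4 + 2\right) + 1\right) = 5 \cdot 4^{2} \cdot 2 \left(-2 + 1\right) = 5 \cdot 16 \cdot 2 \left(-1\right) = 5 \cdot 32 \left(-1\right) = 5 \left(-32\right) = -160$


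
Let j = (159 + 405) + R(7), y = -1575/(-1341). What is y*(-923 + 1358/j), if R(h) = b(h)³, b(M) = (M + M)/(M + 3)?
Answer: -11413209325/10555607 ≈ -1081.2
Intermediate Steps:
b(M) = 2*M/(3 + M) (b(M) = (2*M)/(3 + M) = 2*M/(3 + M))
y = 175/149 (y = -1575*(-1/1341) = 175/149 ≈ 1.1745)
R(h) = 8*h³/(3 + h)³ (R(h) = (2*h/(3 + h))³ = 8*h³/(3 + h)³)
j = 70843/125 (j = (159 + 405) + 8*7³/(3 + 7)³ = 564 + 8*343/10³ = 564 + 8*343*(1/1000) = 564 + 343/125 = 70843/125 ≈ 566.74)
y*(-923 + 1358/j) = 175*(-923 + 1358/(70843/125))/149 = 175*(-923 + 1358*(125/70843))/149 = 175*(-923 + 169750/70843)/149 = (175/149)*(-65218339/70843) = -11413209325/10555607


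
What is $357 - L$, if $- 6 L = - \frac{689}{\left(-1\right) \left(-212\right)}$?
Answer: $\frac{8555}{24} \approx 356.46$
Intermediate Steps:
$L = \frac{13}{24}$ ($L = - \frac{\left(-689\right) \frac{1}{\left(-1\right) \left(-212\right)}}{6} = - \frac{\left(-689\right) \frac{1}{212}}{6} = \left(- \frac{1}{6}\right) \left(- \frac{13}{4}\right) = \frac{13}{24} \approx 0.54167$)
$357 - L = 357 - \frac{13}{24} = \frac{8555}{24}$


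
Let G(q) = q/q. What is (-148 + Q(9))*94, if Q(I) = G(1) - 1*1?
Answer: -13912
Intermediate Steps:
G(q) = 1
Q(I) = 0 (Q(I) = 1 - 1*1 = 1 - 1 = 0)
(-148 + Q(9))*94 = (-148 + 0)*94 = -148*94 = -13912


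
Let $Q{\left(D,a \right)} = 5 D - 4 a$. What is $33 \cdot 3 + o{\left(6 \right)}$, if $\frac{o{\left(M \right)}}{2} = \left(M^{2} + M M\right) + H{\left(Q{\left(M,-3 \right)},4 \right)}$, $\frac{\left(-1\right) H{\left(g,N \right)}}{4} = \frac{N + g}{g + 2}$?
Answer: $\frac{2581}{11} \approx 234.64$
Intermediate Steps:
$Q{\left(D,a \right)} = - 4 a + 5 D$
$H{\left(g,N \right)} = - \frac{4 \left(N + g\right)}{2 + g}$ ($H{\left(g,N \right)} = - 4 \frac{N + g}{g + 2} = - 4 \frac{N + g}{2 + g} = - \frac{4 \left(N + g\right)}{2 + g}$)
$o{\left(M \right)} = 4 M^{2} + \frac{8 \left(-16 - 5 M\right)}{14 + 5 M}$ ($o{\left(M \right)} = 2 \left(\left(M^{2} + M M\right) + \frac{4 \left(\left(-1\right) 4 - \left(\left(-4\right) \left(-3\right) + 5 M\right)\right)}{2 + \left(\left(-4\right) \left(-3\right) + 5 M\right)}\right) = 2 \left(\left(M^{2} + M^{2}\right) + \frac{4 \left(-4 - \left(12 + 5 M\right)\right)}{2 + \left(12 + 5 M\right)}\right) = 2 \left(2 M^{2} + \frac{4 \left(-4 - \left(12 + 5 M\right)\right)}{14 + 5 M}\right) = 2 \left(2 M^{2} + \frac{4 \left(-16 - 5 M\right)}{14 + 5 M}\right) = 4 M^{2} + \frac{8 \left(-16 - 5 M\right)}{14 + 5 M}$)
$33 \cdot 3 + o{\left(6 \right)} = 33 \cdot 3 + \frac{4 \left(-32 - 60 + 6^{2} \left(14 + 5 \cdot 6\right)\right)}{14 + 5 \cdot 6} = 99 + \frac{4 \left(-32 - 60 + 36 \left(14 + 30\right)\right)}{14 + 30} = 99 + \frac{4 \left(-32 - 60 + 36 \cdot 44\right)}{44} = 99 + 4 \cdot \frac{1}{44} \left(-32 - 60 + 1584\right) = 99 + 4 \cdot \frac{1}{44} \cdot 1492 = 99 + \frac{1492}{11} = \frac{2581}{11}$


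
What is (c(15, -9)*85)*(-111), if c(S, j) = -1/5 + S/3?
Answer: -45288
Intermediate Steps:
c(S, j) = -⅕ + S/3 (c(S, j) = -1*⅕ + S*(⅓) = -⅕ + S/3)
(c(15, -9)*85)*(-111) = ((-⅕ + (⅓)*15)*85)*(-111) = ((-⅕ + 5)*85)*(-111) = ((24/5)*85)*(-111) = 408*(-111) = -45288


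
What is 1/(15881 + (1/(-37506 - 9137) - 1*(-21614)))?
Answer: 46643/1748879284 ≈ 2.6670e-5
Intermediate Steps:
1/(15881 + (1/(-37506 - 9137) - 1*(-21614))) = 1/(15881 + (1/(-46643) + 21614)) = 1/(15881 + (-1/46643 + 21614)) = 1/(15881 + 1008141801/46643) = 1/(1748879284/46643) = 46643/1748879284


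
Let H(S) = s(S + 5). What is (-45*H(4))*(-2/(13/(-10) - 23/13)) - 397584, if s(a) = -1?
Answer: -52874772/133 ≈ -3.9755e+5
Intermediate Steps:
H(S) = -1
(-45*H(4))*(-2/(13/(-10) - 23/13)) - 397584 = (-45*(-1))*(-2/(13/(-10) - 23/13)) - 397584 = 45*(-2/(13*(-⅒) - 23*1/13)) - 397584 = 45*(-2/(-13/10 - 23/13)) - 397584 = 45*(-2/(-399/130)) - 397584 = 45*(-2*(-130/399)) - 397584 = 45*(260/399) - 397584 = 3900/133 - 397584 = -52874772/133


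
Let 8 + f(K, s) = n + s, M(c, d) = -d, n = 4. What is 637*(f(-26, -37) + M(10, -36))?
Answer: -3185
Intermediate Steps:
f(K, s) = -4 + s (f(K, s) = -8 + (4 + s) = -4 + s)
637*(f(-26, -37) + M(10, -36)) = 637*((-4 - 37) - 1*(-36)) = 637*(-41 + 36) = 637*(-5) = -3185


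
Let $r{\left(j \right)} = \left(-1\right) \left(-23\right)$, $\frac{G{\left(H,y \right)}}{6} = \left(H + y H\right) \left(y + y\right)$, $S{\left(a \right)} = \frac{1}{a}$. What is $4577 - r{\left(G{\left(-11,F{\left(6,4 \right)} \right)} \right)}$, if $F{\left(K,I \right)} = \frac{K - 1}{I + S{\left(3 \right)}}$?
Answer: $4554$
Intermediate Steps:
$F{\left(K,I \right)} = \frac{-1 + K}{\frac{1}{3} + I}$ ($F{\left(K,I \right)} = \frac{K - 1}{I + \frac{1}{3}} = \frac{-1 + K}{I + \frac{1}{3}} = \frac{-1 + K}{\frac{1}{3} + I}$)
$G{\left(H,y \right)} = 12 y \left(H + H y\right)$ ($G{\left(H,y \right)} = 6 \left(H + y H\right) \left(y + y\right) = 6 \left(H + H y\right) 2 y = 6 \cdot 2 y \left(H + H y\right) = 12 y \left(H + H y\right)$)
$r{\left(j \right)} = 23$
$4577 - r{\left(G{\left(-11,F{\left(6,4 \right)} \right)} \right)} = 4577 - 23 = 4554$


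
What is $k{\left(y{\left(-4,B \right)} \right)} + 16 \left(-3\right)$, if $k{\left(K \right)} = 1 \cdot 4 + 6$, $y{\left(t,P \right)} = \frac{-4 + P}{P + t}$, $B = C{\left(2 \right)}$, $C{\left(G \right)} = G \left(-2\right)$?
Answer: $-38$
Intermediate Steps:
$C{\left(G \right)} = - 2 G$
$B = -4$ ($B = \left(-2\right) 2 = -4$)
$y{\left(t,P \right)} = \frac{-4 + P}{P + t}$
$k{\left(K \right)} = 10$ ($k{\left(K \right)} = 4 + 6 = 10$)
$k{\left(y{\left(-4,B \right)} \right)} + 16 \left(-3\right) = 10 + 16 \left(-3\right) = 10 - 48 = -38$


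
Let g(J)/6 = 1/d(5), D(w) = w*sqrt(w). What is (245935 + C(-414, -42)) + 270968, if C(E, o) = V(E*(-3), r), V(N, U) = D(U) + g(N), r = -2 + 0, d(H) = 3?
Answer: 516905 - 2*I*sqrt(2) ≈ 5.1691e+5 - 2.8284*I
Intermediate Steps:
D(w) = w**(3/2)
g(J) = 2 (g(J) = 6/3 = 6*(1/3) = 2)
r = -2
V(N, U) = 2 + U**(3/2) (V(N, U) = U**(3/2) + 2 = 2 + U**(3/2))
C(E, o) = 2 - 2*I*sqrt(2) (C(E, o) = 2 + (-2)**(3/2) = 2 - 2*I*sqrt(2))
(245935 + C(-414, -42)) + 270968 = (245935 + (2 - 2*I*sqrt(2))) + 270968 = (245937 - 2*I*sqrt(2)) + 270968 = 516905 - 2*I*sqrt(2)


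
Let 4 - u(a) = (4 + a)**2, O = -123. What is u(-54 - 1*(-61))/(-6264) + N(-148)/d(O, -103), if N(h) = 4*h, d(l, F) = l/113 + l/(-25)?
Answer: -16164579/104632 ≈ -154.49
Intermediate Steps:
d(l, F) = -88*l/2825 (d(l, F) = l*(1/113) + l*(-1/25) = l/113 - l/25 = -88*l/2825)
u(a) = 4 - (4 + a)**2
u(-54 - 1*(-61))/(-6264) + N(-148)/d(O, -103) = (4 - (4 + (-54 - 1*(-61)))**2)/(-6264) + (4*(-148))/((-88/2825*(-123))) = (4 - (4 + (-54 + 61))**2)*(-1/6264) - 592/10824/2825 = (4 - (4 + 7)**2)*(-1/6264) - 592*2825/10824 = (4 - 1*11**2)*(-1/6264) - 209050/1353 = (4 - 1*121)*(-1/6264) - 209050/1353 = (4 - 121)*(-1/6264) - 209050/1353 = -117*(-1/6264) - 209050/1353 = 13/696 - 209050/1353 = -16164579/104632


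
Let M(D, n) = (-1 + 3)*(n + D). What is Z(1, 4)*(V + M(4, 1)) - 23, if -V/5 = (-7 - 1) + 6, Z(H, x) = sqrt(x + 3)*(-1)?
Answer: -23 - 20*sqrt(7) ≈ -75.915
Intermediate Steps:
Z(H, x) = -sqrt(3 + x) (Z(H, x) = sqrt(3 + x)*(-1) = -sqrt(3 + x))
V = 10 (V = -5*((-7 - 1) + 6) = -5*(-8 + 6) = -5*(-2) = 10)
M(D, n) = 2*D + 2*n (M(D, n) = 2*(D + n) = 2*D + 2*n)
Z(1, 4)*(V + M(4, 1)) - 23 = (-sqrt(3 + 4))*(10 + (2*4 + 2*1)) - 23 = (-sqrt(7))*(10 + (8 + 2)) - 23 = (-sqrt(7))*(10 + 10) - 23 = -sqrt(7)*20 - 23 = -20*sqrt(7) - 23 = -23 - 20*sqrt(7)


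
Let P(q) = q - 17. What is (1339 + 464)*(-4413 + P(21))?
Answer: -7949427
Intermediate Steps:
P(q) = -17 + q
(1339 + 464)*(-4413 + P(21)) = (1339 + 464)*(-4413 + (-17 + 21)) = 1803*(-4413 + 4) = 1803*(-4409) = -7949427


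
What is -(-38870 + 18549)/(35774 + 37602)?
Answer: 20321/73376 ≈ 0.27694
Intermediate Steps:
-(-38870 + 18549)/(35774 + 37602) = -(-20321)/73376 = -1*(-20321/73376) = 20321/73376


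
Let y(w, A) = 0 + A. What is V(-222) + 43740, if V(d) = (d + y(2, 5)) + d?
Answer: 43301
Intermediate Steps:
y(w, A) = A
V(d) = 5 + 2*d (V(d) = (d + 5) + d = (5 + d) + d = 5 + 2*d)
V(-222) + 43740 = (5 + 2*(-222)) + 43740 = (5 - 444) + 43740 = -439 + 43740 = 43301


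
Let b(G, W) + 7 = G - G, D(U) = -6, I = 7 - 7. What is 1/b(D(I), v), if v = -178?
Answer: -⅐ ≈ -0.14286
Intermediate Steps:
I = 0
b(G, W) = -7 (b(G, W) = -7 + (G - G) = -7 + 0 = -7)
1/b(D(I), v) = 1/(-7) = -⅐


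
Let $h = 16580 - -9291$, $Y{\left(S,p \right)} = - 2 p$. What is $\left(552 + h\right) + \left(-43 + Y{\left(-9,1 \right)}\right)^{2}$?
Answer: $28448$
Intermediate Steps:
$h = 25871$ ($h = 16580 + 9291 = 25871$)
$\left(552 + h\right) + \left(-43 + Y{\left(-9,1 \right)}\right)^{2} = \left(552 + 25871\right) + \left(-43 - 2\right)^{2} = 26423 + \left(-43 - 2\right)^{2} = 26423 + \left(-45\right)^{2} = 26423 + 2025 = 28448$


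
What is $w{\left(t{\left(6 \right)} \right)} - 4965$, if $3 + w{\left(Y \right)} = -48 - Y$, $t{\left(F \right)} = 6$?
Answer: $-5022$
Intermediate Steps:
$w{\left(Y \right)} = -51 - Y$ ($w{\left(Y \right)} = -3 - \left(48 + Y\right) = -51 - Y$)
$w{\left(t{\left(6 \right)} \right)} - 4965 = \left(-51 - 6\right) - 4965 = -57 - 4965 = -5022$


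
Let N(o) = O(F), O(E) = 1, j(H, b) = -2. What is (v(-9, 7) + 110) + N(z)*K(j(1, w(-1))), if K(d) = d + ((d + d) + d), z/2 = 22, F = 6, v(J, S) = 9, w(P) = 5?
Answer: 111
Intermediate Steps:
z = 44 (z = 2*22 = 44)
N(o) = 1
K(d) = 4*d (K(d) = d + (2*d + d) = d + 3*d = 4*d)
(v(-9, 7) + 110) + N(z)*K(j(1, w(-1))) = (9 + 110) + 1*(4*(-2)) = 119 + 1*(-8) = 119 - 8 = 111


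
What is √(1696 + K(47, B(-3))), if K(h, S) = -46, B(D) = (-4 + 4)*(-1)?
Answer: 5*√66 ≈ 40.620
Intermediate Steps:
B(D) = 0 (B(D) = 0*(-1) = 0)
√(1696 + K(47, B(-3))) = √(1696 - 46) = √1650 = 5*√66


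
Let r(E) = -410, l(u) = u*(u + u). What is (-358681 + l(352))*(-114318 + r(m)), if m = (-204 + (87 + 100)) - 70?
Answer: 12720237544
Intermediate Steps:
l(u) = 2*u**2 (l(u) = u*(2*u) = 2*u**2)
m = -87 (m = (-204 + 187) - 70 = -17 - 70 = -87)
(-358681 + l(352))*(-114318 + r(m)) = (-358681 + 2*352**2)*(-114318 - 410) = (-358681 + 2*123904)*(-114728) = (-358681 + 247808)*(-114728) = -110873*(-114728) = 12720237544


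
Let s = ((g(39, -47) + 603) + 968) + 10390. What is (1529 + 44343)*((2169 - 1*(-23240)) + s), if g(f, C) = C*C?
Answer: 1815567888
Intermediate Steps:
g(f, C) = C²
s = 14170 (s = (((-47)² + 603) + 968) + 10390 = ((2209 + 603) + 968) + 10390 = (2812 + 968) + 10390 = 3780 + 10390 = 14170)
(1529 + 44343)*((2169 - 1*(-23240)) + s) = (1529 + 44343)*((2169 - 1*(-23240)) + 14170) = 45872*((2169 + 23240) + 14170) = 45872*(25409 + 14170) = 45872*39579 = 1815567888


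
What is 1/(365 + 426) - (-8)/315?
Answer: 949/35595 ≈ 0.026661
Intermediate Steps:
1/(365 + 426) - (-8)/315 = 1/791 - (-8)/315 = 1/791 - 1*(-8/315) = 1/791 + 8/315 = 949/35595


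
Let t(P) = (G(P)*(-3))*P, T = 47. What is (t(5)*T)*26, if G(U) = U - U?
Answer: 0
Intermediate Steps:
G(U) = 0
t(P) = 0 (t(P) = (0*(-3))*P = 0*P = 0)
(t(5)*T)*26 = (0*47)*26 = 0*26 = 0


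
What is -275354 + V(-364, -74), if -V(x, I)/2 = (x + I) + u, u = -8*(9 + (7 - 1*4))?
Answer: -274286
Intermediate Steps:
u = -96 (u = -8*(9 + (7 - 4)) = -8*(9 + 3) = -8*12 = -96)
V(x, I) = 192 - 2*I - 2*x (V(x, I) = -2*((x + I) - 96) = -2*((I + x) - 96) = -2*(-96 + I + x) = 192 - 2*I - 2*x)
-275354 + V(-364, -74) = -275354 + (192 - 2*(-74) - 2*(-364)) = -275354 + (192 + 148 + 728) = -275354 + 1068 = -274286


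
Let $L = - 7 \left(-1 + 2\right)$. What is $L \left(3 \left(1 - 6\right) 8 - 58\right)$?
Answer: $1246$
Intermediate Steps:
$L = -7$ ($L = \left(-7\right) 1 = -7$)
$L \left(3 \left(1 - 6\right) 8 - 58\right) = - 7 \left(3 \left(1 - 6\right) 8 - 58\right) = - 7 \left(3 \left(-5\right) 8 - 58\right) = - 7 \left(\left(-15\right) 8 - 58\right) = - 7 \left(-120 - 58\right) = \left(-7\right) \left(-178\right) = 1246$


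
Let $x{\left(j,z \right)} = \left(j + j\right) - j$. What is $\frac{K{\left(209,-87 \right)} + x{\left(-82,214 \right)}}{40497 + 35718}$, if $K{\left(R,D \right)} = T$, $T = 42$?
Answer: $- \frac{8}{15243} \approx -0.00052483$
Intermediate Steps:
$x{\left(j,z \right)} = j$ ($x{\left(j,z \right)} = 2 j - j = j$)
$K{\left(R,D \right)} = 42$
$\frac{K{\left(209,-87 \right)} + x{\left(-82,214 \right)}}{40497 + 35718} = \frac{42 - 82}{40497 + 35718} = - \frac{40}{76215} = \left(-40\right) \frac{1}{76215} = - \frac{8}{15243}$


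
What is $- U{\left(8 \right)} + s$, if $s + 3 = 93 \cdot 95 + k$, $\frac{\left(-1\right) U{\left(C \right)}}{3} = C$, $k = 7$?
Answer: $8863$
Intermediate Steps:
$U{\left(C \right)} = - 3 C$
$s = 8839$ ($s = -3 + \left(93 \cdot 95 + 7\right) = -3 + \left(8835 + 7\right) = -3 + 8842 = 8839$)
$- U{\left(8 \right)} + s = - \left(-3\right) 8 + 8839 = \left(-1\right) \left(-24\right) + 8839 = 24 + 8839 = 8863$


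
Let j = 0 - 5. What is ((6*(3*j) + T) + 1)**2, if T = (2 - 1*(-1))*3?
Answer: 6400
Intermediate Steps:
j = -5
T = 9 (T = (2 + 1)*3 = 3*3 = 9)
((6*(3*j) + T) + 1)**2 = ((6*(3*(-5)) + 9) + 1)**2 = ((6*(-15) + 9) + 1)**2 = ((-90 + 9) + 1)**2 = (-81 + 1)**2 = (-80)**2 = 6400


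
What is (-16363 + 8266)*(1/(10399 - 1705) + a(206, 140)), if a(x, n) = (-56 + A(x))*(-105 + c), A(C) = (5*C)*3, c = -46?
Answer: 10750162869505/2898 ≈ 3.7095e+9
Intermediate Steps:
A(C) = 15*C
a(x, n) = 8456 - 2265*x (a(x, n) = (-56 + 15*x)*(-105 - 46) = (-56 + 15*x)*(-151) = 8456 - 2265*x)
(-16363 + 8266)*(1/(10399 - 1705) + a(206, 140)) = (-16363 + 8266)*(1/(10399 - 1705) + (8456 - 2265*206)) = -8097*(1/8694 + (8456 - 466590)) = -8097*(1/8694 - 458134) = -8097*(-3983016995/8694) = 10750162869505/2898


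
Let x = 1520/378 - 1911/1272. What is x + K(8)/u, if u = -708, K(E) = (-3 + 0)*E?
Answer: 12069245/4728024 ≈ 2.5527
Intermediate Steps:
K(E) = -3*E
x = 201847/80136 (x = 1520*(1/378) - 1911*1/1272 = 760/189 - 637/424 = 201847/80136 ≈ 2.5188)
x + K(8)/u = 201847/80136 - 3*8/(-708) = 201847/80136 - 24*(-1/708) = 201847/80136 + 2/59 = 12069245/4728024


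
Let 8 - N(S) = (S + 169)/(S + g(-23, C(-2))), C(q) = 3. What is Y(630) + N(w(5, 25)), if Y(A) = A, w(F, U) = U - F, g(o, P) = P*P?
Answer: 18313/29 ≈ 631.48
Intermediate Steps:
g(o, P) = P²
N(S) = 8 - (169 + S)/(9 + S) (N(S) = 8 - (S + 169)/(S + 3²) = 8 - (169 + S)/(S + 9) = 8 - (169 + S)/(9 + S))
Y(630) + N(w(5, 25)) = 630 + (-97 + 7*(25 - 1*5))/(9 + (25 - 1*5)) = 630 + (-97 + 7*(25 - 5))/(9 + (25 - 5)) = 630 + (-97 + 7*20)/(9 + 20) = 630 + (-97 + 140)/29 = 630 + (1/29)*43 = 630 + 43/29 = 18313/29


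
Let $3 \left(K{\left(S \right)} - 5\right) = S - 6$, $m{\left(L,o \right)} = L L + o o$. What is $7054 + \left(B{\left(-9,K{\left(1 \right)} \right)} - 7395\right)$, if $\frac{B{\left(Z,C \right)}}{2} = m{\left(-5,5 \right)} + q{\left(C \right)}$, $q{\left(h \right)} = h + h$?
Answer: $- \frac{683}{3} \approx -227.67$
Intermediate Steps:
$m{\left(L,o \right)} = L^{2} + o^{2}$
$q{\left(h \right)} = 2 h$
$K{\left(S \right)} = 3 + \frac{S}{3}$ ($K{\left(S \right)} = 5 + \frac{S - 6}{3} = 5 + \frac{-6 + S}{3} = 5 + \left(-2 + \frac{S}{3}\right) = 3 + \frac{S}{3}$)
$B{\left(Z,C \right)} = 100 + 4 C$ ($B{\left(Z,C \right)} = 2 \left(\left(\left(-5\right)^{2} + 5^{2}\right) + 2 C\right) = 2 \left(\left(25 + 25\right) + 2 C\right) = 2 \left(50 + 2 C\right) = 100 + 4 C$)
$7054 + \left(B{\left(-9,K{\left(1 \right)} \right)} - 7395\right) = 7054 + \left(\left(100 + 4 \left(3 + \frac{1}{3} \cdot 1\right)\right) - 7395\right) = 7054 - \left(7295 - 4 \left(3 + \frac{1}{3}\right)\right) = 7054 + \left(\left(100 + 4 \cdot \frac{10}{3}\right) - 7395\right) = 7054 + \left(\left(100 + \frac{40}{3}\right) - 7395\right) = 7054 + \left(\frac{340}{3} - 7395\right) = 7054 - \frac{21845}{3} = - \frac{683}{3}$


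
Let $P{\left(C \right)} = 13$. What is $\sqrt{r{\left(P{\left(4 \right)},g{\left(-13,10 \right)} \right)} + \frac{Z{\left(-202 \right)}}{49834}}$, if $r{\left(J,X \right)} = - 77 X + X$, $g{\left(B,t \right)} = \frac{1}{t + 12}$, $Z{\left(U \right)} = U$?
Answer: $\frac{i \sqrt{259822690259}}{274087} \approx 1.8597 i$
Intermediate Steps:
$g{\left(B,t \right)} = \frac{1}{12 + t}$
$r{\left(J,X \right)} = - 76 X$
$\sqrt{r{\left(P{\left(4 \right)},g{\left(-13,10 \right)} \right)} + \frac{Z{\left(-202 \right)}}{49834}} = \sqrt{- \frac{76}{12 + 10} - \frac{202}{49834}} = \sqrt{- \frac{76}{22} - \frac{101}{24917}} = \sqrt{\left(-76\right) \frac{1}{22} - \frac{101}{24917}} = \sqrt{- \frac{38}{11} - \frac{101}{24917}} = \sqrt{- \frac{947957}{274087}} = \frac{i \sqrt{259822690259}}{274087}$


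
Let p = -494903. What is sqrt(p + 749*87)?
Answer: 2*I*sqrt(107435) ≈ 655.55*I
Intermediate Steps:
sqrt(p + 749*87) = sqrt(-494903 + 749*87) = sqrt(-494903 + 65163) = sqrt(-429740) = 2*I*sqrt(107435)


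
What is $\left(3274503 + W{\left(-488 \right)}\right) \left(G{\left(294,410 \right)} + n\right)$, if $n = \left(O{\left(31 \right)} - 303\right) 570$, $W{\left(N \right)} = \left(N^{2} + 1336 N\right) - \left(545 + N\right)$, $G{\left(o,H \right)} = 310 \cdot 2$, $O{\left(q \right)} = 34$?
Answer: $-436845585620$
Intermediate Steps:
$G{\left(o,H \right)} = 620$
$W{\left(N \right)} = -545 + N^{2} + 1335 N$
$n = -153330$ ($n = \left(34 - 303\right) 570 = \left(-269\right) 570 = -153330$)
$\left(3274503 + W{\left(-488 \right)}\right) \left(G{\left(294,410 \right)} + n\right) = \left(3274503 + \left(-545 + \left(-488\right)^{2} + 1335 \left(-488\right)\right)\right) \left(620 - 153330\right) = \left(3274503 - 413881\right) \left(-152710\right) = 2860622 \left(-152710\right) = -436845585620$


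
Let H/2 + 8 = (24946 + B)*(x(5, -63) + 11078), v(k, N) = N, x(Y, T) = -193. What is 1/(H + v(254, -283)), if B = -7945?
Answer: 1/370111471 ≈ 2.7019e-9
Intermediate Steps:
H = 370111754 (H = -16 + 2*((24946 - 7945)*(-193 + 11078)) = -16 + 2*(17001*10885) = -16 + 2*185055885 = -16 + 370111770 = 370111754)
1/(H + v(254, -283)) = 1/(370111754 - 283) = 1/370111471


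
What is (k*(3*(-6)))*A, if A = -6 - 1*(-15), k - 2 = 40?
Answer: -6804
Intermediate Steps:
k = 42 (k = 2 + 40 = 42)
A = 9 (A = -6 + 15 = 9)
(k*(3*(-6)))*A = (42*(3*(-6)))*9 = (42*(-18))*9 = -756*9 = -6804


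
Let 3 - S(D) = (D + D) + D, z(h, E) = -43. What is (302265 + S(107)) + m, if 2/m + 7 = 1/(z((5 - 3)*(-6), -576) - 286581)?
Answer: 605816527195/2006369 ≈ 3.0195e+5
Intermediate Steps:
S(D) = 3 - 3*D (S(D) = 3 - ((D + D) + D) = 3 - (2*D + D) = 3 - 3*D)
m = -573248/2006369 (m = 2/(-7 + 1/(-43 - 286581)) = 2/(-7 + 1/(-286624)) = 2/(-7 - 1/286624) = 2/(-2006369/286624) = 2*(-286624/2006369) = -573248/2006369 ≈ -0.28571)
(302265 + S(107)) + m = (302265 + (3 - 3*107)) - 573248/2006369 = (302265 + (3 - 321)) - 573248/2006369 = (302265 - 318) - 573248/2006369 = 301947 - 573248/2006369 = 605816527195/2006369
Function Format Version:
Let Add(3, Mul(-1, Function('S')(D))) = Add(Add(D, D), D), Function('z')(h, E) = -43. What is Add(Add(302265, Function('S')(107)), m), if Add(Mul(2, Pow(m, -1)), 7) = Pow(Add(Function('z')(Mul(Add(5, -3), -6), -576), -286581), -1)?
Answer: Rational(605816527195, 2006369) ≈ 3.0195e+5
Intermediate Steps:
Function('S')(D) = Add(3, Mul(-3, D)) (Function('S')(D) = Add(3, Mul(-1, Add(Add(D, D), D))) = Add(3, Mul(-1, Add(Mul(2, D), D))) = Add(3, Mul(-1, Mul(3, D))) = Add(3, Mul(-3, D)))
m = Rational(-573248, 2006369) (m = Mul(2, Pow(Add(-7, Pow(Add(-43, -286581), -1)), -1)) = Mul(2, Pow(Add(-7, Pow(-286624, -1)), -1)) = Mul(2, Pow(Add(-7, Rational(-1, 286624)), -1)) = Mul(2, Pow(Rational(-2006369, 286624), -1)) = Mul(2, Rational(-286624, 2006369)) = Rational(-573248, 2006369) ≈ -0.28571)
Add(Add(302265, Function('S')(107)), m) = Add(Add(302265, Add(3, Mul(-3, 107))), Rational(-573248, 2006369)) = Add(Add(302265, Add(3, -321)), Rational(-573248, 2006369)) = Add(Add(302265, -318), Rational(-573248, 2006369)) = Add(301947, Rational(-573248, 2006369)) = Rational(605816527195, 2006369)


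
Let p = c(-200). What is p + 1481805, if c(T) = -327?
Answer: 1481478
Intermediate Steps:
p = -327
p + 1481805 = -327 + 1481805 = 1481478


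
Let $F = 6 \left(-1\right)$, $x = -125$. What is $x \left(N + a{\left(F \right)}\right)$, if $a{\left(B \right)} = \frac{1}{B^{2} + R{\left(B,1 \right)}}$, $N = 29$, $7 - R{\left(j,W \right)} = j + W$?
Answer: $- \frac{174125}{48} \approx -3627.6$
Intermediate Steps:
$R{\left(j,W \right)} = 7 - W - j$ ($R{\left(j,W \right)} = 7 - \left(j + W\right) = 7 - \left(W + j\right) = 7 - W - j$)
$F = -6$
$a{\left(B \right)} = \frac{1}{6 + B^{2} - B}$ ($a{\left(B \right)} = \frac{1}{B^{2} - \left(-6 + B\right)} = \frac{1}{6 + B^{2} - B}$)
$x \left(N + a{\left(F \right)}\right) = - 125 \left(29 + \frac{1}{6 + \left(-6\right)^{2} - -6}\right) = - 125 \left(29 + \frac{1}{6 + 36 + 6}\right) = - 125 \left(29 + \frac{1}{48}\right) = \left(-125\right) \frac{1393}{48} = - \frac{174125}{48}$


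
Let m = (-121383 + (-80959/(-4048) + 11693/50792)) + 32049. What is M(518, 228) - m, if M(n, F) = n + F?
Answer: 2314603814811/25700752 ≈ 90060.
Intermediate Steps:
M(n, F) = F + n
m = -2295431053819/25700752 (m = (-121383 + (-80959*(-1/4048) + 11693*(1/50792))) + 32049 = (-121383 + (80959/4048 + 11693/50792)) + 32049 = (-121383 + 519925349/25700752) + 32049 = -3119114454667/25700752 + 32049 = -2295431053819/25700752 ≈ -89314.)
M(518, 228) - m = (228 + 518) - 1*(-2295431053819/25700752) = 746 + 2295431053819/25700752 = 2314603814811/25700752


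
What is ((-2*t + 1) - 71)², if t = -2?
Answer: 4356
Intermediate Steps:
((-2*t + 1) - 71)² = ((-2*(-2) + 1) - 71)² = ((4 + 1) - 71)² = (5 - 71)² = (-66)² = 4356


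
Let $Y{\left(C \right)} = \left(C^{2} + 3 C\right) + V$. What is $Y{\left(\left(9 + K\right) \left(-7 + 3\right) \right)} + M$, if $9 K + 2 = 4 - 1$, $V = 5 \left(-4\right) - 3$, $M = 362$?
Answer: $\frac{126187}{81} \approx 1557.9$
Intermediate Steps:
$V = -23$ ($V = -20 - 3 = -23$)
$K = \frac{1}{9}$ ($K = - \frac{2}{9} + \frac{4 - 1}{9} = - \frac{2}{9} + \frac{1}{9} \cdot 3 = - \frac{2}{9} + \frac{1}{3} = \frac{1}{9} \approx 0.11111$)
$Y{\left(C \right)} = -23 + C^{2} + 3 C$ ($Y{\left(C \right)} = \left(C^{2} + 3 C\right) - 23 = -23 + C^{2} + 3 C$)
$Y{\left(\left(9 + K\right) \left(-7 + 3\right) \right)} + M = \left(-23 + \left(\left(9 + \frac{1}{9}\right) \left(-7 + 3\right)\right)^{2} + 3 \left(9 + \frac{1}{9}\right) \left(-7 + 3\right)\right) + 362 = \left(-23 + \left(\frac{82}{9} \left(-4\right)\right)^{2} + 3 \cdot \frac{82}{9} \left(-4\right)\right) + 362 = \left(-23 + \left(- \frac{328}{9}\right)^{2} + 3 \left(- \frac{328}{9}\right)\right) + 362 = \left(-23 + \frac{107584}{81} - \frac{328}{3}\right) + 362 = \frac{96865}{81} + 362 = \frac{126187}{81}$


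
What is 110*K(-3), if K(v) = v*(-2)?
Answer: 660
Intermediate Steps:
K(v) = -2*v
110*K(-3) = 110*(-2*(-3)) = 110*6 = 660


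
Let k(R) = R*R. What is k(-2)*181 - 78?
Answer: 646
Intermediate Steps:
k(R) = R²
k(-2)*181 - 78 = (-2)²*181 - 78 = 4*181 - 78 = 724 - 78 = 646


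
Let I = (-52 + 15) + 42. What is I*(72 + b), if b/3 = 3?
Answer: 405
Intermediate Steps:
b = 9 (b = 3*3 = 9)
I = 5 (I = -37 + 42 = 5)
I*(72 + b) = 5*(72 + 9) = 5*81 = 405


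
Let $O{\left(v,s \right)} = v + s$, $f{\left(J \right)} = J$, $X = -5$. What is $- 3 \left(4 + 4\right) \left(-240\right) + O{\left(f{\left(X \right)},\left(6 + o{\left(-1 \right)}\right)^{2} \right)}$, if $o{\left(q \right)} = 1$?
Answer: $5804$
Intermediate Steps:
$O{\left(v,s \right)} = s + v$
$- 3 \left(4 + 4\right) \left(-240\right) + O{\left(f{\left(X \right)},\left(6 + o{\left(-1 \right)}\right)^{2} \right)} = - 3 \left(4 + 4\right) \left(-240\right) - \left(5 - \left(6 + 1\right)^{2}\right) = \left(-3\right) 8 \left(-240\right) - \left(5 - 7^{2}\right) = \left(-24\right) \left(-240\right) + \left(49 - 5\right) = 5760 + 44 = 5804$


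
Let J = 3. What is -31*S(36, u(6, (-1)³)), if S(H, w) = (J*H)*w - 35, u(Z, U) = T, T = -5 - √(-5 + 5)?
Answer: 17825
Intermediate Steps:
T = -5 (T = -5 - √0 = -5 - 1*0 = -5 + 0 = -5)
u(Z, U) = -5
S(H, w) = -35 + 3*H*w (S(H, w) = (3*H)*w - 35 = 3*H*w - 35 = -35 + 3*H*w)
-31*S(36, u(6, (-1)³)) = -31*(-35 + 3*36*(-5)) = -31*(-35 - 540) = -31*(-575) = 17825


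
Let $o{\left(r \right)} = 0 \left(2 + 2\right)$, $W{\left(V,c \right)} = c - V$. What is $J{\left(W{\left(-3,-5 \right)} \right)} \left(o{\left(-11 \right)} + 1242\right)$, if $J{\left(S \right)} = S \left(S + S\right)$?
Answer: $9936$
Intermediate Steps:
$o{\left(r \right)} = 0$ ($o{\left(r \right)} = 0 \cdot 4 = 0$)
$J{\left(S \right)} = 2 S^{2}$ ($J{\left(S \right)} = S 2 S = 2 S^{2}$)
$J{\left(W{\left(-3,-5 \right)} \right)} \left(o{\left(-11 \right)} + 1242\right) = 2 \left(-5 - -3\right)^{2} \left(0 + 1242\right) = 2 \left(-5 + 3\right)^{2} \cdot 1242 = 2 \left(-2\right)^{2} \cdot 1242 = 2 \cdot 4 \cdot 1242 = 8 \cdot 1242 = 9936$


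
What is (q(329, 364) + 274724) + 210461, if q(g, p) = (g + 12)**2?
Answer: 601466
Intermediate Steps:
q(g, p) = (12 + g)**2
(q(329, 364) + 274724) + 210461 = ((12 + 329)**2 + 274724) + 210461 = (341**2 + 274724) + 210461 = (116281 + 274724) + 210461 = 391005 + 210461 = 601466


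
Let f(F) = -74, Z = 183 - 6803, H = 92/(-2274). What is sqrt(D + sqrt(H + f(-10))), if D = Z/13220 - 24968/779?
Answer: sqrt(-11157780979347606567 + 602931945099714*I*sqrt(23929302))/585462903 ≈ 0.74768 + 5.7542*I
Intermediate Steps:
H = -46/1137 (H = 92*(-1/2274) = -46/1137 ≈ -0.040457)
Z = -6620
D = -16761697/514919 (D = -6620/13220 - 24968/779 = -6620*1/13220 - 24968*1/779 = -331/661 - 24968/779 = -16761697/514919 ≈ -32.552)
sqrt(D + sqrt(H + f(-10))) = sqrt(-16761697/514919 + sqrt(-46/1137 - 74)) = sqrt(-16761697/514919 + sqrt(-84184/1137)) = sqrt(-16761697/514919 + 2*I*sqrt(23929302)/1137)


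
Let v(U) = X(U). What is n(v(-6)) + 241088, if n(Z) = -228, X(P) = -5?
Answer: 240860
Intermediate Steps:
v(U) = -5
n(v(-6)) + 241088 = -228 + 241088 = 240860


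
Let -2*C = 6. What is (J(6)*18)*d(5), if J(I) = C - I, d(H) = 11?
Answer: -1782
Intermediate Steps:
C = -3 (C = -1/2*6 = -3)
J(I) = -3 - I
(J(6)*18)*d(5) = ((-3 - 1*6)*18)*11 = ((-3 - 6)*18)*11 = -9*18*11 = -162*11 = -1782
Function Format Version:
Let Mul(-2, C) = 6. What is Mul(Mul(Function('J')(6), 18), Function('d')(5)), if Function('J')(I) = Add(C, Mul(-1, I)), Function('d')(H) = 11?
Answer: -1782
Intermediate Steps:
C = -3 (C = Mul(Rational(-1, 2), 6) = -3)
Function('J')(I) = Add(-3, Mul(-1, I))
Mul(Mul(Function('J')(6), 18), Function('d')(5)) = Mul(Mul(Add(-3, Mul(-1, 6)), 18), 11) = Mul(Mul(Add(-3, -6), 18), 11) = Mul(Mul(-9, 18), 11) = Mul(-162, 11) = -1782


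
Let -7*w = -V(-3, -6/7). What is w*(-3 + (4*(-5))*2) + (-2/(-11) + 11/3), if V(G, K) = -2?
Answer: 3727/231 ≈ 16.134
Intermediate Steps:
w = -2/7 (w = -(-1)*(-2)/7 = -⅐*2 = -2/7 ≈ -0.28571)
w*(-3 + (4*(-5))*2) + (-2/(-11) + 11/3) = -2*(-3 + (4*(-5))*2)/7 + (-2/(-11) + 11/3) = -2*(-3 - 20*2)/7 + (-2*(-1/11) + 11*(⅓)) = -2*(-3 - 40)/7 + (2/11 + 11/3) = -2/7*(-43) + 127/33 = 86/7 + 127/33 = 3727/231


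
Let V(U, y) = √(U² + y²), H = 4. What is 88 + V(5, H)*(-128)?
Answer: 88 - 128*√41 ≈ -731.60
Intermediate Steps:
88 + V(5, H)*(-128) = 88 + √(5² + 4²)*(-128) = 88 + √(25 + 16)*(-128) = 88 + √41*(-128) = 88 - 128*√41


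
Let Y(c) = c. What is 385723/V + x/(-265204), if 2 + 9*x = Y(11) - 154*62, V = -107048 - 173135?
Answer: -917984876791/668750870988 ≈ -1.3727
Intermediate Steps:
V = -280183
x = -9539/9 (x = -2/9 + (11 - 154*62)/9 = -2/9 + (11 - 9548)/9 = -2/9 + (⅑)*(-9537) = -2/9 - 3179/3 = -9539/9 ≈ -1059.9)
385723/V + x/(-265204) = 385723/(-280183) - 9539/9/(-265204) = 385723*(-1/280183) - 9539/9*(-1/265204) = -385723/280183 + 9539/2386836 = -917984876791/668750870988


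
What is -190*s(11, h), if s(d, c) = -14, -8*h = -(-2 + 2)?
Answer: 2660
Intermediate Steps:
h = 0 (h = -(-1)*(-2 + 2)/8 = -(-1)*0/8 = -⅛*0 = 0)
-190*s(11, h) = -190*(-14) = 2660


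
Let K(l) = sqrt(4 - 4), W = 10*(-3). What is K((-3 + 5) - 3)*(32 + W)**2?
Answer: 0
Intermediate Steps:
W = -30
K(l) = 0 (K(l) = sqrt(0) = 0)
K((-3 + 5) - 3)*(32 + W)**2 = 0*(32 - 30)**2 = 0*2**2 = 0*4 = 0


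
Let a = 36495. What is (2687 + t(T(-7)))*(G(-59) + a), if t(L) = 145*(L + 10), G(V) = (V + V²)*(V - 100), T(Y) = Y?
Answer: -1584736566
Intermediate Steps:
G(V) = (-100 + V)*(V + V²) (G(V) = (V + V²)*(-100 + V) = (-100 + V)*(V + V²))
t(L) = 1450 + 145*L (t(L) = 145*(10 + L) = 1450 + 145*L)
(2687 + t(T(-7)))*(G(-59) + a) = (2687 + (1450 + 145*(-7)))*(-59*(-100 + (-59)² - 99*(-59)) + 36495) = (2687 + (1450 - 1015))*(-59*(-100 + 3481 + 5841) + 36495) = (2687 + 435)*(-59*9222 + 36495) = 3122*(-544098 + 36495) = 3122*(-507603) = -1584736566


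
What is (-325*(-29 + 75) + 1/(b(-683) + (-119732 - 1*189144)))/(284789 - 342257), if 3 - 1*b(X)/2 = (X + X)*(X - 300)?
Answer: 44766668701/172083673368 ≈ 0.26014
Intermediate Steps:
b(X) = 6 - 4*X*(-300 + X) (b(X) = 6 - 2*(X + X)*(X - 300) = 6 - 2*2*X*(-300 + X) = 6 - 4*X*(-300 + X))
(-325*(-29 + 75) + 1/(b(-683) + (-119732 - 1*189144)))/(284789 - 342257) = (-325*(-29 + 75) + 1/((6 - 4*(-683)² + 1200*(-683)) + (-119732 - 1*189144)))/(284789 - 342257) = (-325*46 + 1/((6 - 4*466489 - 819600) + (-119732 - 189144)))/(-57468) = (-14950 + 1/((6 - 1865956 - 819600) - 308876))*(-1/57468) = (-14950 + 1/(-2685550 - 308876))*(-1/57468) = (-14950 + 1/(-2994426))*(-1/57468) = (-14950 - 1/2994426)*(-1/57468) = -44766668701/2994426*(-1/57468) = 44766668701/172083673368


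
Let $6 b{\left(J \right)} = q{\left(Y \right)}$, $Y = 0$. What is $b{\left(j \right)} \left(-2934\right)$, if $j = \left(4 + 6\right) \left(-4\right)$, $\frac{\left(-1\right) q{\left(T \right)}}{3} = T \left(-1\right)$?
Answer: $0$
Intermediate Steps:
$q{\left(T \right)} = 3 T$ ($q{\left(T \right)} = - 3 T \left(-1\right) = - 3 \left(- T\right) = 3 T$)
$j = -40$ ($j = 10 \left(-4\right) = -40$)
$b{\left(J \right)} = 0$ ($b{\left(J \right)} = \frac{3 \cdot 0}{6} = \frac{1}{6} \cdot 0 = 0$)
$b{\left(j \right)} \left(-2934\right) = 0 \left(-2934\right) = 0$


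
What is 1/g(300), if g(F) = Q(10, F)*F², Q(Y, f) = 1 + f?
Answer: 1/27090000 ≈ 3.6914e-8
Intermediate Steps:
g(F) = F²*(1 + F) (g(F) = (1 + F)*F² = F²*(1 + F))
1/g(300) = 1/(300²*(1 + 300)) = 1/(90000*301) = 1/27090000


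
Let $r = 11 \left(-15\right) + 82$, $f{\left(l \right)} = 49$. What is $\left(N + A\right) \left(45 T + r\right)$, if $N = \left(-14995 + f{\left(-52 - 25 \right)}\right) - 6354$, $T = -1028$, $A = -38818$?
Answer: $2786048474$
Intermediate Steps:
$r = -83$ ($r = -165 + 82 = -83$)
$N = -21300$ ($N = \left(-14995 + 49\right) - 6354 = -14946 - 6354 = -21300$)
$\left(N + A\right) \left(45 T + r\right) = \left(-21300 - 38818\right) \left(45 \left(-1028\right) - 83\right) = - 60118 \left(-46260 - 83\right) = \left(-60118\right) \left(-46343\right) = 2786048474$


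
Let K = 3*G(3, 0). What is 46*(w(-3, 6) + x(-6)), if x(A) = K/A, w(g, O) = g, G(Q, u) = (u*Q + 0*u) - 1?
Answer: -115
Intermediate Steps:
G(Q, u) = -1 + Q*u (G(Q, u) = (Q*u + 0) - 1 = Q*u - 1 = -1 + Q*u)
K = -3 (K = 3*(-1 + 3*0) = 3*(-1 + 0) = 3*(-1) = -3)
x(A) = -3/A
46*(w(-3, 6) + x(-6)) = 46*(-3 - 3/(-6)) = 46*(-3 - 3*(-⅙)) = 46*(-3 + ½) = 46*(-5/2) = -115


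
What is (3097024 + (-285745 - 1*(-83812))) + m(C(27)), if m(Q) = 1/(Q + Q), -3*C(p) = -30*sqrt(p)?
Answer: 2895091 + sqrt(3)/180 ≈ 2.8951e+6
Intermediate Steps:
C(p) = 10*sqrt(p) (C(p) = -(-10)*sqrt(p) = 10*sqrt(p))
m(Q) = 1/(2*Q)
(3097024 + (-285745 - 1*(-83812))) + m(C(27)) = (3097024 + (-285745 - 1*(-83812))) + 1/(2*((10*sqrt(27)))) = (3097024 + (-285745 + 83812)) + 1/(2*((10*(3*sqrt(3))))) = (3097024 - 201933) + 1/(2*((30*sqrt(3)))) = 2895091 + (sqrt(3)/90)/2 = 2895091 + sqrt(3)/180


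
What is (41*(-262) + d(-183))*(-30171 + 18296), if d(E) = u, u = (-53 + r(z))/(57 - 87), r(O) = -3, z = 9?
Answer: 382617250/3 ≈ 1.2754e+8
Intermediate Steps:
u = 28/15 (u = (-53 - 3)/(57 - 87) = -56/(-30) = -56*(-1/30) = 28/15 ≈ 1.8667)
d(E) = 28/15
(41*(-262) + d(-183))*(-30171 + 18296) = (41*(-262) + 28/15)*(-30171 + 18296) = (-10742 + 28/15)*(-11875) = -161102/15*(-11875) = 382617250/3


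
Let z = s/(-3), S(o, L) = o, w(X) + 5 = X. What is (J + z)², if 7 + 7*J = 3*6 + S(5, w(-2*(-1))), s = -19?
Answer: 32761/441 ≈ 74.288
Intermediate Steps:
w(X) = -5 + X
z = 19/3 (z = -19/(-3) = -19*(-⅓) = 19/3 ≈ 6.3333)
J = 16/7 (J = -1 + (3*6 + 5)/7 = -1 + (18 + 5)/7 = -1 + (⅐)*23 = -1 + 23/7 = 16/7 ≈ 2.2857)
(J + z)² = (16/7 + 19/3)² = (181/21)² = 32761/441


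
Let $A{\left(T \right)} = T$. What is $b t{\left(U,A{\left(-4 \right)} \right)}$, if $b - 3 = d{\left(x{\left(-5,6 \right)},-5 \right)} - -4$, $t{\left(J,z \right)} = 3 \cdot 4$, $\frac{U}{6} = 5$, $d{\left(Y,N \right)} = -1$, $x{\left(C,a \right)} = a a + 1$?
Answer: $72$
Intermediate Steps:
$x{\left(C,a \right)} = 1 + a^{2}$ ($x{\left(C,a \right)} = a^{2} + 1 = 1 + a^{2}$)
$U = 30$ ($U = 6 \cdot 5 = 30$)
$t{\left(J,z \right)} = 12$
$b = 6$ ($b = 3 - -3 = 3 + \left(-1 + 4\right) = 3 + 3 = 6$)
$b t{\left(U,A{\left(-4 \right)} \right)} = 6 \cdot 12 = 72$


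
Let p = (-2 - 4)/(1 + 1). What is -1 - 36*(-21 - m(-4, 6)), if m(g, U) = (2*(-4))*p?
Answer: 1619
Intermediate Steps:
p = -3 (p = -6/2 = -6*½ = -3)
m(g, U) = 24 (m(g, U) = (2*(-4))*(-3) = -8*(-3) = 24)
-1 - 36*(-21 - m(-4, 6)) = -1 - 36*(-21 - 1*24) = -1 - 36*(-21 - 24) = -1 - 36*(-45) = -1 + 1620 = 1619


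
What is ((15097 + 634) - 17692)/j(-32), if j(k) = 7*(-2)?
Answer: 1961/14 ≈ 140.07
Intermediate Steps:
j(k) = -14
((15097 + 634) - 17692)/j(-32) = ((15097 + 634) - 17692)/(-14) = (15731 - 17692)*(-1/14) = -1961*(-1/14) = 1961/14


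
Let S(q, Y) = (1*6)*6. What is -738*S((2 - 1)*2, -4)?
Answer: -26568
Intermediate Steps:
S(q, Y) = 36 (S(q, Y) = 6*6 = 36)
-738*S((2 - 1)*2, -4) = -738*36 = -26568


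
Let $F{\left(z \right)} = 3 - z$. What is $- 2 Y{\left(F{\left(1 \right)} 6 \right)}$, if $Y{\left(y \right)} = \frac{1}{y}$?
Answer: $- \frac{1}{6} \approx -0.16667$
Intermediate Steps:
$- 2 Y{\left(F{\left(1 \right)} 6 \right)} = - \frac{2}{\left(3 - 1\right) 6} = - \frac{2}{2 \cdot 6} = - \frac{2}{12} = \left(-2\right) \frac{1}{12} = - \frac{1}{6}$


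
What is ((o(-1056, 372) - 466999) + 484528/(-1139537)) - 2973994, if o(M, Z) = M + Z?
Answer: -3921918768077/1139537 ≈ -3.4417e+6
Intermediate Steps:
((o(-1056, 372) - 466999) + 484528/(-1139537)) - 2973994 = (((-1056 + 372) - 466999) + 484528/(-1139537)) - 2973994 = ((-684 - 466999) + 484528*(-1/1139537)) - 2973994 = (-467683 - 484528/1139537) - 2973994 = -532942567299/1139537 - 2973994 = -3921918768077/1139537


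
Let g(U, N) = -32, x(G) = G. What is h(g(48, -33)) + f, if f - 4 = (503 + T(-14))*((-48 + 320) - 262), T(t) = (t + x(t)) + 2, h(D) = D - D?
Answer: 4774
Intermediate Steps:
h(D) = 0
T(t) = 2 + 2*t (T(t) = (t + t) + 2 = 2*t + 2 = 2 + 2*t)
f = 4774 (f = 4 + (503 + (2 + 2*(-14)))*((-48 + 320) - 262) = 4 + (503 + (2 - 28))*(272 - 262) = 4 + (503 - 26)*10 = 4 + 477*10 = 4 + 4770 = 4774)
h(g(48, -33)) + f = 0 + 4774 = 4774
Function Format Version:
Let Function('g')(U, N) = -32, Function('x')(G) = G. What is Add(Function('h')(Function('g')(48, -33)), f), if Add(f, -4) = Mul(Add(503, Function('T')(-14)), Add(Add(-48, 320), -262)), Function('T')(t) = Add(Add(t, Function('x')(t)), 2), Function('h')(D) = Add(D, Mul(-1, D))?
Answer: 4774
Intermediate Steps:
Function('h')(D) = 0
Function('T')(t) = Add(2, Mul(2, t)) (Function('T')(t) = Add(Add(t, t), 2) = Add(Mul(2, t), 2) = Add(2, Mul(2, t)))
f = 4774 (f = Add(4, Mul(Add(503, Add(2, Mul(2, -14))), Add(Add(-48, 320), -262))) = Add(4, Mul(Add(503, Add(2, -28)), Add(272, -262))) = Add(4, Mul(Add(503, -26), 10)) = Add(4, Mul(477, 10)) = Add(4, 4770) = 4774)
Add(Function('h')(Function('g')(48, -33)), f) = Add(0, 4774) = 4774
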